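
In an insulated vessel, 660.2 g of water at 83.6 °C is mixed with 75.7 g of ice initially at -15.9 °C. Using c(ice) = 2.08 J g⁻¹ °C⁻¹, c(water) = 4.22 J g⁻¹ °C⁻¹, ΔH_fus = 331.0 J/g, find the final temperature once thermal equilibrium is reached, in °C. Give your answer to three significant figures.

T_f = 66.1 °C

Heat to bring ice to 0 °C and melt it: q₁ = 75.7×2.08×15.9 + 75.7×331.0 = 27560 J
Heat the water can supply cooling to 0 °C: 660.2×4.22×83.6 = 232913 J > q₁, so all ice melts.
Energy balance: 660.2×4.22×(83.6 − T) = 27560 + 75.7×4.22×(T − 0)
2786.044(83.6 − T) = 27560 + 319.454 T
232913 − 27560 = 3105.498 T
T = 205353 / 3105.498 = 66.13 °C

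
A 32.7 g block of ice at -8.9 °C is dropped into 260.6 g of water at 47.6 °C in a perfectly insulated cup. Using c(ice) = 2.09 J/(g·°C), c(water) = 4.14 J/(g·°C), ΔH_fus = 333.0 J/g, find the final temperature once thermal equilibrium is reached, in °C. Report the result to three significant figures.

Heat to bring ice to 0 °C and melt it: q₁ = 32.7×2.09×8.9 + 32.7×333.0 = 11497 J
Heat the water can supply cooling to 0 °C: 260.6×4.14×47.6 = 51354.9 J > q₁, so all ice melts.
Energy balance: 260.6×4.14×(47.6 − T) = 11497 + 32.7×4.14×(T − 0)
1078.884(47.6 − T) = 11497 + 135.378 T
51354.9 − 11497 = 1214.262 T
T = 39857.9 / 1214.262 = 32.82 °C

T_f = 32.8 °C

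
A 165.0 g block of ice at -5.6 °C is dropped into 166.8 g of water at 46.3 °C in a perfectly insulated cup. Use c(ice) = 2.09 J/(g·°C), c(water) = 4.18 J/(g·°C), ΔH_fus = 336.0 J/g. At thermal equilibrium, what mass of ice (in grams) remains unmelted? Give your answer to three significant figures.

Heat to warm all ice to 0 °C: 165.0×2.09×5.6 = 1931.2 J
Heat released by water cooling to 0 °C: 166.8×4.18×46.3 = 32281 J
32281 J < 1931.2 + 165.0×336.0 = 57371.2 J, so not all ice melts; final T = 0 °C.
Heat left for melting: 32281 − 1931.2 = 30349.8 J
Mass melted = 30349.8 / 336.0 = 90.33 g
Ice remaining = 165.0 − 90.33 = 74.67 g

m_ice remaining = 74.7 g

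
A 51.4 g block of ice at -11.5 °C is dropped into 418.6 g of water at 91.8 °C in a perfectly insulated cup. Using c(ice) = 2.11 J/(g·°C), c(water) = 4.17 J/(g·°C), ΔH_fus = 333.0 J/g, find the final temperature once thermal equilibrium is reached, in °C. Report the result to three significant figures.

Heat to bring ice to 0 °C and melt it: q₁ = 51.4×2.11×11.5 + 51.4×333.0 = 18363 J
Heat the water can supply cooling to 0 °C: 418.6×4.17×91.8 = 160243 J > q₁, so all ice melts.
Energy balance: 418.6×4.17×(91.8 − T) = 18363 + 51.4×4.17×(T − 0)
1745.562(91.8 − T) = 18363 + 214.338 T
160243 − 18363 = 1959.900 T
T = 141880 / 1959.900 = 72.39 °C

T_f = 72.4 °C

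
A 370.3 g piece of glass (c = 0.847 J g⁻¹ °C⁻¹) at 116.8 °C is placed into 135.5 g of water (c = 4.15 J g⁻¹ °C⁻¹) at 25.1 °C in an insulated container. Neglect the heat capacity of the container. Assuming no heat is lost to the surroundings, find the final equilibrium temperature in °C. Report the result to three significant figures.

Heat lost by glass = heat gained by water.
(370.3)(0.847)(116.8 − T) = (135.5)(4.15)(T − 25.1)
313.6441 (116.8 − T) = 562.325 (T − 25.1)
36634 − 313.6441 T = 562.325 T − 14114
50748 = 875.9691 T
T = 57.93 °C

T_f = 57.9 °C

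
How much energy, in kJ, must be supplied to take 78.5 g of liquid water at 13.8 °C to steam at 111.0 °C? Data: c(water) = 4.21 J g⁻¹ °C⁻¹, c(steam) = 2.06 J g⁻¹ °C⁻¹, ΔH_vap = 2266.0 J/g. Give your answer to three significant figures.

q = 208 kJ

q1 (heat water 13.8→100.0 °C): 78.5 × 4.21 × 86.2 = 28488 J
q2 (vaporize at 100 °C): 78.5 × 2266.0 = 177881 J
q3 (heat steam 100.0→111.0 °C): 78.5 × 2.06 × 11.0 = 1779 J
Total: 28488 + 177881 + 1779 = 208148 J = 208 kJ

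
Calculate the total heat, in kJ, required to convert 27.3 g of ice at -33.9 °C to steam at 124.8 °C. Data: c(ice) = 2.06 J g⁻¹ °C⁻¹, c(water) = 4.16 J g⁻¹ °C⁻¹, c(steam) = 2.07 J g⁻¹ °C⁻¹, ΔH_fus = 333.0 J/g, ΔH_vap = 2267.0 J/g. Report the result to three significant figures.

q1 (heat ice -33.9→0.0 °C): 27.3 × 2.06 × 33.9 = 1906 J
q2 (melt at 0 °C): 27.3 × 333.0 = 9091 J
q3 (heat water 0.0→100.0 °C): 27.3 × 4.16 × 100.0 = 11357 J
q4 (vaporize at 100 °C): 27.3 × 2267.0 = 61889 J
q5 (heat steam 100.0→124.8 °C): 27.3 × 2.07 × 24.8 = 1401 J
Total: 1906 + 9091 + 11357 + 61889 + 1401 = 85644 J = 85.6 kJ

q = 85.6 kJ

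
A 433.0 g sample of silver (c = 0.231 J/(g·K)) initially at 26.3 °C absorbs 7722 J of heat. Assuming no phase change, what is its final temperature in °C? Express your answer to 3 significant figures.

ΔT = q / (m c) = 7722 / (433.0 × 0.231) = 77.20 °C
T_f = 26.3 + 77.20 = 103.50 °C

T_f = 104 °C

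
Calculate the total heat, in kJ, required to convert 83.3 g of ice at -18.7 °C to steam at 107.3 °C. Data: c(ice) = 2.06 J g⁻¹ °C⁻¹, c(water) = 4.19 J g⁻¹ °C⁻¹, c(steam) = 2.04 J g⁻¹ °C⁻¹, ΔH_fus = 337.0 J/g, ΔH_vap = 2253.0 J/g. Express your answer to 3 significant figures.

q = 255 kJ

q1 (heat ice -18.7→0.0 °C): 83.3 × 2.06 × 18.7 = 3209 J
q2 (melt at 0 °C): 83.3 × 337.0 = 28072 J
q3 (heat water 0.0→100.0 °C): 83.3 × 4.19 × 100.0 = 34903 J
q4 (vaporize at 100 °C): 83.3 × 2253.0 = 187675 J
q5 (heat steam 100.0→107.3 °C): 83.3 × 2.04 × 7.3 = 1241 J
Total: 3209 + 28072 + 34903 + 187675 + 1241 = 255100 J = 255 kJ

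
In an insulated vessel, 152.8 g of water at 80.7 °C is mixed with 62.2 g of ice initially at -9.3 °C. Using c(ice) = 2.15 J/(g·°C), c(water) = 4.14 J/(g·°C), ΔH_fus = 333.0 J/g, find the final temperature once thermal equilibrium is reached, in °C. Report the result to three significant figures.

Heat to bring ice to 0 °C and melt it: q₁ = 62.2×2.15×9.3 + 62.2×333.0 = 21956 J
Heat the water can supply cooling to 0 °C: 152.8×4.14×80.7 = 51050.2 J > q₁, so all ice melts.
Energy balance: 152.8×4.14×(80.7 − T) = 21956 + 62.2×4.14×(T − 0)
632.592(80.7 − T) = 21956 + 257.508 T
51050.2 − 21956 = 890.100 T
T = 29094.2 / 890.100 = 32.69 °C

T_f = 32.7 °C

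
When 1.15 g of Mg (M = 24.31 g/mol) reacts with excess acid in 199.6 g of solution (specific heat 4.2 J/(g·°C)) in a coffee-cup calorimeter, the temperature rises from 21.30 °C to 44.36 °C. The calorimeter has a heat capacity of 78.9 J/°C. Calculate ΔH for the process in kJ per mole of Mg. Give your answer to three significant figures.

ΔH = -447 kJ/mol

|ΔT| = |44.36 − 21.30| = 23.06 °C
|q_surr| = (199.6 × 4.2 + 78.9) × 23.06 = 917.22 × 23.06 = 21150 J
n(Mg) = 1.15 / 24.31 = 0.04731 mol
Temperature rose, so q_rxn = −|q_surr| = -21.15 kJ
ΔH = q_rxn / n = -447.1 kJ/mol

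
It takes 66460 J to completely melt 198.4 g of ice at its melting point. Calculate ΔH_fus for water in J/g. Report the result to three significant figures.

ΔH_fus = q / m = 66460 / 198.4 = 335 J/g

ΔH_fus = 335 J/g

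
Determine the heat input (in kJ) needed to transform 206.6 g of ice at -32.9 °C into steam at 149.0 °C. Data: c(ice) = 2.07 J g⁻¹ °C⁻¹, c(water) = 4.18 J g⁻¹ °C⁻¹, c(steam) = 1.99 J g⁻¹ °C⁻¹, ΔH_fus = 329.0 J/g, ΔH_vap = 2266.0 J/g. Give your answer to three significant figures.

q = 657 kJ

q1 (heat ice -32.9→0.0 °C): 206.6 × 2.07 × 32.9 = 14070 J
q2 (melt at 0 °C): 206.6 × 329.0 = 67971 J
q3 (heat water 0.0→100.0 °C): 206.6 × 4.18 × 100.0 = 86359 J
q4 (vaporize at 100 °C): 206.6 × 2266.0 = 468156 J
q5 (heat steam 100.0→149.0 °C): 206.6 × 1.99 × 49.0 = 20146 J
Total: 14070 + 67971 + 86359 + 468156 + 20146 = 656702 J = 657 kJ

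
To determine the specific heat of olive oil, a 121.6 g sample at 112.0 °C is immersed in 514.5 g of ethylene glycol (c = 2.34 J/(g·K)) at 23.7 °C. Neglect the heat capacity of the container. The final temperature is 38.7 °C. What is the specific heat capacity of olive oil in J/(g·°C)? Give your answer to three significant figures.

c = 2.03 J/(g·°C)

q_gained = (514.5 × 2.34) × (38.7 − 23.7) = 18060 J
q_lost = 121.6 × c × (112.0 − 38.7) = 8913.28 c
Set equal: c = 18060 / 8913.28 = 2.03 J/(g·°C)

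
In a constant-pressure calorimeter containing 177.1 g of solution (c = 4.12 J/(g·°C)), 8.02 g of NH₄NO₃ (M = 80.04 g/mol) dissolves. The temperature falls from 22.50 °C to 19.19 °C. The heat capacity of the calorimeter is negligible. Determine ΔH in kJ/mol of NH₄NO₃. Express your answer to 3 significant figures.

|ΔT| = |19.19 − 22.50| = 3.31 °C
|q_surr| = (177.1 × 4.12) × 3.31 = 729.652 × 3.31 = 2415 J
n(NH₄NO₃) = 8.02 / 80.04 = 0.1002 mol
Temperature fell, so q_rxn = +|q_surr| = 2.415 kJ
ΔH = q_rxn / n = 24.10 kJ/mol

ΔH = 24.1 kJ/mol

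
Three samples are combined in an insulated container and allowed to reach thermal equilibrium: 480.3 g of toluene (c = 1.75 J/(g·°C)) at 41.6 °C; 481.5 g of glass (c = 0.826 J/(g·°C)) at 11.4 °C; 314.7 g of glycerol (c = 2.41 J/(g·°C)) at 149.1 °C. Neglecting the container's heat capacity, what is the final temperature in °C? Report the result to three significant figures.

Σ mᵢcᵢ(T − Tᵢ) = 0  ⇒  T = Σ mᵢcᵢTᵢ / Σ mᵢcᵢ
Σ mᵢcᵢ = 480.3×1.75 + 481.5×0.826 + 314.7×2.41 = 1996.671
Σ mᵢcᵢTᵢ = 840.525×41.6 + 397.719×11.4 + 758.427×149.1 = 152580
T = 152580 / 1996.671 = 76.42 °C

T_f = 76.4 °C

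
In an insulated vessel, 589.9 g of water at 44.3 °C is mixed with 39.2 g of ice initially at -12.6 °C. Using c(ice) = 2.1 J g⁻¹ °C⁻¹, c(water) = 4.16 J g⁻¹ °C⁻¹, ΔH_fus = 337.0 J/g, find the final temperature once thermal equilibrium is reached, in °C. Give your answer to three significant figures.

Heat to bring ice to 0 °C and melt it: q₁ = 39.2×2.1×12.6 + 39.2×337.0 = 14248 J
Heat the water can supply cooling to 0 °C: 589.9×4.16×44.3 = 108711 J > q₁, so all ice melts.
Energy balance: 589.9×4.16×(44.3 − T) = 14248 + 39.2×4.16×(T − 0)
2453.984(44.3 − T) = 14248 + 163.072 T
108711 − 14248 = 2617.056 T
T = 94463 / 2617.056 = 36.10 °C

T_f = 36.1 °C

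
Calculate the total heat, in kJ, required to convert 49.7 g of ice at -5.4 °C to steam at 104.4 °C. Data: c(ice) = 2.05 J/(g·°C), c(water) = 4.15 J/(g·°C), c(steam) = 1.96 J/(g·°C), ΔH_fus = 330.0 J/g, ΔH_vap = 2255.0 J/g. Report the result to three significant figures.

q1 (heat ice -5.4→0.0 °C): 49.7 × 2.05 × 5.4 = 550 J
q2 (melt at 0 °C): 49.7 × 330.0 = 16401 J
q3 (heat water 0.0→100.0 °C): 49.7 × 4.15 × 100.0 = 20626 J
q4 (vaporize at 100 °C): 49.7 × 2255.0 = 112074 J
q5 (heat steam 100.0→104.4 °C): 49.7 × 1.96 × 4.4 = 429 J
Total: 550 + 16401 + 20626 + 112074 + 429 = 150080 J = 150 kJ

q = 150 kJ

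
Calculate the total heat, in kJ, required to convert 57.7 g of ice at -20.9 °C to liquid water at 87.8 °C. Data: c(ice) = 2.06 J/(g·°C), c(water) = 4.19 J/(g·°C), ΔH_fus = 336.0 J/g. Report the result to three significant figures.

q = 43.1 kJ

q1 (heat ice -20.9→0.0 °C): 57.7 × 2.06 × 20.9 = 2484 J
q2 (melt at 0 °C): 57.7 × 336.0 = 19387 J
q3 (heat water 0.0→87.8 °C): 57.7 × 4.19 × 87.8 = 21227 J
Total: 2484 + 19387 + 21227 = 43098 J = 43.1 kJ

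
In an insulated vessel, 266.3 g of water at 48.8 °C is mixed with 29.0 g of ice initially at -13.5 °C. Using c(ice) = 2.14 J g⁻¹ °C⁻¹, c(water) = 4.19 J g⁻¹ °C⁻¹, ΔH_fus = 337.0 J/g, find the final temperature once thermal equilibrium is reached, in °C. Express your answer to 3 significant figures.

T_f = 35.4 °C

Heat to bring ice to 0 °C and melt it: q₁ = 29.0×2.14×13.5 + 29.0×337.0 = 10611 J
Heat the water can supply cooling to 0 °C: 266.3×4.19×48.8 = 54450.9 J > q₁, so all ice melts.
Energy balance: 266.3×4.19×(48.8 − T) = 10611 + 29.0×4.19×(T − 0)
1115.797(48.8 − T) = 10611 + 121.51 T
54450.9 − 10611 = 1237.307 T
T = 43839.9 / 1237.307 = 35.43 °C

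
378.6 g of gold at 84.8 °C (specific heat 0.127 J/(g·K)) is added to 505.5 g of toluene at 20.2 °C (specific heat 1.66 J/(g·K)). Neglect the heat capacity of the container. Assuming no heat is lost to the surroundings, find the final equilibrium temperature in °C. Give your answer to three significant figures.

T_f = 23.7 °C

Heat lost by gold = heat gained by toluene.
(378.6)(0.127)(84.8 − T) = (505.5)(1.66)(T − 20.2)
48.0822 (84.8 − T) = 839.13 (T − 20.2)
4077.4 − 48.0822 T = 839.13 T − 16950
21027.4 = 887.2122 T
T = 23.70 °C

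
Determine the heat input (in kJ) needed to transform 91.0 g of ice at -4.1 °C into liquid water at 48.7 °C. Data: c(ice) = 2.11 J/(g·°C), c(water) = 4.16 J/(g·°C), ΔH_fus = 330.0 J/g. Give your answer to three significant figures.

q1 (heat ice -4.1→0.0 °C): 91.0 × 2.11 × 4.1 = 787 J
q2 (melt at 0 °C): 91.0 × 330.0 = 30030 J
q3 (heat water 0.0→48.7 °C): 91.0 × 4.16 × 48.7 = 18436 J
Total: 787 + 30030 + 18436 = 49253 J = 49.3 kJ

q = 49.3 kJ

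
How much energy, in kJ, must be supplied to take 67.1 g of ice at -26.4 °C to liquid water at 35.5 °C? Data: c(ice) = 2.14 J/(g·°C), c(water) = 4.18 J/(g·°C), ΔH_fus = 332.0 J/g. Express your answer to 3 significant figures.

q = 36.0 kJ

q1 (heat ice -26.4→0.0 °C): 67.1 × 2.14 × 26.4 = 3791 J
q2 (melt at 0 °C): 67.1 × 332.0 = 22277 J
q3 (heat water 0.0→35.5 °C): 67.1 × 4.18 × 35.5 = 9957 J
Total: 3791 + 22277 + 9957 = 36025 J = 36.0 kJ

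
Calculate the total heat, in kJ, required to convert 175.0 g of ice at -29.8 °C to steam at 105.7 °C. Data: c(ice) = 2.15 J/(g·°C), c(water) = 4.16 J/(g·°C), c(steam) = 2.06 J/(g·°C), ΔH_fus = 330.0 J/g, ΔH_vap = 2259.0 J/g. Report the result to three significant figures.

q = 539 kJ

q1 (heat ice -29.8→0.0 °C): 175.0 × 2.15 × 29.8 = 11212 J
q2 (melt at 0 °C): 175.0 × 330.0 = 57750 J
q3 (heat water 0.0→100.0 °C): 175.0 × 4.16 × 100.0 = 72800 J
q4 (vaporize at 100 °C): 175.0 × 2259.0 = 395325 J
q5 (heat steam 100.0→105.7 °C): 175.0 × 2.06 × 5.7 = 2055 J
Total: 11212 + 57750 + 72800 + 395325 + 2055 = 539142 J = 539 kJ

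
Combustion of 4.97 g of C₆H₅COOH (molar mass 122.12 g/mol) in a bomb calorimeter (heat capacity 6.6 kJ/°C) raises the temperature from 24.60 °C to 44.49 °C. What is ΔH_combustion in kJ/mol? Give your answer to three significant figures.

ΔT = 44.49 − 24.60 = 19.89 °C
q_cal = C_cal × ΔT = 6.6 × 19.89 = 131.274 kJ
n = 4.97 / 122.12 = 0.04070 mol
q_rxn = −q_cal = -131.274 kJ
ΔH = -131.274 / 0.04070 = -3225 kJ/mol

ΔH = -3230 kJ/mol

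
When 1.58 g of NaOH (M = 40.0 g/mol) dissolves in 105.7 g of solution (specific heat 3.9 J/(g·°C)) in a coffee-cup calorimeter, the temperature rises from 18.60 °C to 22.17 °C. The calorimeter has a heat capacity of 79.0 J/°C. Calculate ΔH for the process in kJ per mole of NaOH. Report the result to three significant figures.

ΔH = -44.4 kJ/mol

|ΔT| = |22.17 − 18.60| = 3.57 °C
|q_surr| = (105.7 × 3.9 + 79.0) × 3.57 = 491.23 × 3.57 = 1754 J
n(NaOH) = 1.58 / 40.0 = 0.03950 mol
Temperature rose, so q_rxn = −|q_surr| = -1.754 kJ
ΔH = q_rxn / n = -44.41 kJ/mol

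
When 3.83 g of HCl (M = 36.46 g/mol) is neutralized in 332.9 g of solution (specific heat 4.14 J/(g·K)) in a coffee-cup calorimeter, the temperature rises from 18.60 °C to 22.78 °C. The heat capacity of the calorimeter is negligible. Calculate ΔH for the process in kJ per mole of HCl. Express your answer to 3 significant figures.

ΔH = -54.8 kJ/mol

|ΔT| = |22.78 − 18.60| = 4.18 °C
|q_surr| = (332.9 × 4.14) × 4.18 = 1378.206 × 4.18 = 5760.9 J
n(HCl) = 3.83 / 36.46 = 0.10505 mol
Temperature rose, so q_rxn = −|q_surr| = -5.7609 kJ
ΔH = q_rxn / n = -54.84 kJ/mol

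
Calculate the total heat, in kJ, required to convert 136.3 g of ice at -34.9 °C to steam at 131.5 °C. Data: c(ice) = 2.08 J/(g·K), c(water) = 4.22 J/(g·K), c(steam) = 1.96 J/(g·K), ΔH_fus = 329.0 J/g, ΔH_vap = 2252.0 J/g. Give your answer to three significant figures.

q1 (heat ice -34.9→0.0 °C): 136.3 × 2.08 × 34.9 = 9894 J
q2 (melt at 0 °C): 136.3 × 329.0 = 44843 J
q3 (heat water 0.0→100.0 °C): 136.3 × 4.22 × 100.0 = 57519 J
q4 (vaporize at 100 °C): 136.3 × 2252.0 = 306948 J
q5 (heat steam 100.0→131.5 °C): 136.3 × 1.96 × 31.5 = 8415 J
Total: 9894 + 44843 + 57519 + 306948 + 8415 = 427619 J = 428 kJ

q = 428 kJ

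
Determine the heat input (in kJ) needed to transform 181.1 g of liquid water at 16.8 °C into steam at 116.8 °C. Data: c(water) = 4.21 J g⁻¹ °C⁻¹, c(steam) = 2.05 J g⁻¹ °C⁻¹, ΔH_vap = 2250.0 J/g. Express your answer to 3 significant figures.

q1 (heat water 16.8→100.0 °C): 181.1 × 4.21 × 83.2 = 63434 J
q2 (vaporize at 100 °C): 181.1 × 2250.0 = 407475 J
q3 (heat steam 100.0→116.8 °C): 181.1 × 2.05 × 16.8 = 6237 J
Total: 63434 + 407475 + 6237 = 477146 J = 477 kJ

q = 477 kJ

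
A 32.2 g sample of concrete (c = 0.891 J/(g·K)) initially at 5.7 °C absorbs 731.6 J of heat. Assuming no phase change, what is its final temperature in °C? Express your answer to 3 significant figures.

ΔT = q / (m c) = 731.6 / (32.2 × 0.891) = 25.50 °C
T_f = 5.7 + 25.50 = 31.20 °C

T_f = 31.2 °C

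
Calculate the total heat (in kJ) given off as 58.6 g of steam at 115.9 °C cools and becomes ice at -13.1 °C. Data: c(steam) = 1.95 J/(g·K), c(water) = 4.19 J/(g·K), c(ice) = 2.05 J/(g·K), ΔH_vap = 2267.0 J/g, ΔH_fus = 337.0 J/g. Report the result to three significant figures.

q1 (cool steam 115.9→100 °C): 58.6 × 1.95 × 15.9 = 1817 J
q2 (condense at 100 °C): 58.6 × 2267.0 = 132846 J
q3 (cool water 100→0 °C): 58.6 × 4.19 × 100.0 = 24553 J
q4 (freeze at 0 °C): 58.6 × 337.0 = 19748 J
q5 (cool ice 0→-13.1 °C): 58.6 × 2.05 × 13.1 = 1574 J
Total: 1817 + 132846 + 24553 + 19748 + 1574 = 180538 J = 181 kJ

q = 181 kJ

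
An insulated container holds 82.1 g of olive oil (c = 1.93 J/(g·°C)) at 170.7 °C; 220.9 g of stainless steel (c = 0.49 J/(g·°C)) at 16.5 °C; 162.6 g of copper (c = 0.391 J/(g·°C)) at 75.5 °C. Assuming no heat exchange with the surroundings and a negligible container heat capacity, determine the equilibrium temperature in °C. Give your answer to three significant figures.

T_f = 102 °C

Σ mᵢcᵢ(T − Tᵢ) = 0  ⇒  T = Σ mᵢcᵢTᵢ / Σ mᵢcᵢ
Σ mᵢcᵢ = 82.1×1.93 + 220.9×0.49 + 162.6×0.391 = 330.2706
Σ mᵢcᵢTᵢ = 158.453×170.7 + 108.241×16.5 + 63.5766×75.5 = 33634
T = 33634 / 330.2706 = 101.8 °C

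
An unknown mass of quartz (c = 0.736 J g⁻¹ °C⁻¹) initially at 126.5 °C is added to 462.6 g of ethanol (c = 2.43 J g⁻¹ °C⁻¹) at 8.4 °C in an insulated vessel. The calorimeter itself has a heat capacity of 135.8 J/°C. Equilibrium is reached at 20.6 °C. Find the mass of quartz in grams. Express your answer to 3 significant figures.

q_gained = (462.6 × 2.43 + 135.8) × (20.6 − 8.4) = 15370 J
q_lost = m × 0.736 × (126.5 − 20.6) = 77.9424 m
m = 15370 / 77.9424 = 197 g

m = 197 g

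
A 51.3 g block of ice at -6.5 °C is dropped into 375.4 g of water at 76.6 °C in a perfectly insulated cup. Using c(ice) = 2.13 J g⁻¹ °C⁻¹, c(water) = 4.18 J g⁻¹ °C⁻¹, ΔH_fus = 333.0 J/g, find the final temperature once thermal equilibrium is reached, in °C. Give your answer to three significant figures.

Heat to bring ice to 0 °C and melt it: q₁ = 51.3×2.13×6.5 + 51.3×333.0 = 17793 J
Heat the water can supply cooling to 0 °C: 375.4×4.18×76.6 = 120199 J > q₁, so all ice melts.
Energy balance: 375.4×4.18×(76.6 − T) = 17793 + 51.3×4.18×(T − 0)
1569.172(76.6 − T) = 17793 + 214.434 T
120199 − 17793 = 1783.606 T
T = 102406 / 1783.606 = 57.42 °C

T_f = 57.4 °C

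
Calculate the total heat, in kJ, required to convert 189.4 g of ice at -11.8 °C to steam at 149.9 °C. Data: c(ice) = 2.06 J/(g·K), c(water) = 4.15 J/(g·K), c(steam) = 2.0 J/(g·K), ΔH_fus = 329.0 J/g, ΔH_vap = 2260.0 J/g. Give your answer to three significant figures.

q = 592 kJ

q1 (heat ice -11.8→0.0 °C): 189.4 × 2.06 × 11.8 = 4604 J
q2 (melt at 0 °C): 189.4 × 329.0 = 62313 J
q3 (heat water 0.0→100.0 °C): 189.4 × 4.15 × 100.0 = 78601 J
q4 (vaporize at 100 °C): 189.4 × 2260.0 = 428044 J
q5 (heat steam 100.0→149.9 °C): 189.4 × 2.0 × 49.9 = 18902 J
Total: 4604 + 62313 + 78601 + 428044 + 18902 = 592464 J = 592 kJ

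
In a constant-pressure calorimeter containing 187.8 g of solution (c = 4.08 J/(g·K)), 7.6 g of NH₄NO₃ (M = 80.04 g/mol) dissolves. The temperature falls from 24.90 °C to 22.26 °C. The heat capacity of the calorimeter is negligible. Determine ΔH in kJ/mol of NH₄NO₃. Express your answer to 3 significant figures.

|ΔT| = |22.26 − 24.90| = 2.64 °C
|q_surr| = (187.8 × 4.08) × 2.64 = 766.224 × 2.64 = 2023 J
n(NH₄NO₃) = 7.6 / 80.04 = 0.09495 mol
Temperature fell, so q_rxn = +|q_surr| = 2.023 kJ
ΔH = q_rxn / n = 21.31 kJ/mol

ΔH = 21.3 kJ/mol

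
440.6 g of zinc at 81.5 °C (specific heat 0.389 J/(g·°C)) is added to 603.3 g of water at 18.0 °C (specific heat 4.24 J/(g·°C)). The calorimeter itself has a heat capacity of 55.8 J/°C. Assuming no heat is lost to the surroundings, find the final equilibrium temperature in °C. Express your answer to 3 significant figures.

T_f = 21.9 °C

Heat lost by zinc = heat gained by water + calorimeter.
(440.6)(0.389)(81.5 − T) = [(603.3)(4.24) + 55.8](T − 18.0)
171.3934 (81.5 − T) = 2613.792 (T − 18.0)
13969 − 171.3934 T = 2613.792 T − 47048
61017 = 2785.1854 T
T = 21.91 °C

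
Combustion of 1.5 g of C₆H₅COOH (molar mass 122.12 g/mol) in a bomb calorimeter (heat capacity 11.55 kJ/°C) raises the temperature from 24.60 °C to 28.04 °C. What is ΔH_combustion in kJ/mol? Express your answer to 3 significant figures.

ΔT = 28.04 − 24.60 = 3.44 °C
q_cal = C_cal × ΔT = 11.55 × 3.44 = 39.732 kJ
n = 1.5 / 122.12 = 0.012283 mol
q_rxn = −q_cal = -39.732 kJ
ΔH = -39.732 / 0.012283 = -3234.7 kJ/mol

ΔH = -3230 kJ/mol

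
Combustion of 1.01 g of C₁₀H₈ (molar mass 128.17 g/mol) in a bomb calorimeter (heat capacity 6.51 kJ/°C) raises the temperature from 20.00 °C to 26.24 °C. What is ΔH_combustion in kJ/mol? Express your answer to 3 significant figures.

ΔH = -5160 kJ/mol

ΔT = 26.24 − 20.00 = 6.24 °C
q_cal = C_cal × ΔT = 6.51 × 6.24 = 40.6224 kJ
n = 1.01 / 128.17 = 0.007880 mol
q_rxn = −q_cal = -40.6224 kJ
ΔH = -40.6224 / 0.007880 = -5155 kJ/mol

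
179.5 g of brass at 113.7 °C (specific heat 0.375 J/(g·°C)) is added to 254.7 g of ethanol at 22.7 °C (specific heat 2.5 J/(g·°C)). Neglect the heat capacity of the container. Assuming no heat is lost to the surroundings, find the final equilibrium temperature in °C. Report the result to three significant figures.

T_f = 31.4 °C

Heat lost by brass = heat gained by ethanol.
(179.5)(0.375)(113.7 − T) = (254.7)(2.5)(T − 22.7)
67.3125 (113.7 − T) = 636.75 (T − 22.7)
7653.4 − 67.3125 T = 636.75 T − 14454
22107.4 = 704.0625 T
T = 31.40 °C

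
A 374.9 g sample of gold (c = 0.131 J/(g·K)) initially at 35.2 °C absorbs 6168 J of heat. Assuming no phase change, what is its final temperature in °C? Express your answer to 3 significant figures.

ΔT = q / (m c) = 6168 / (374.9 × 0.131) = 125.6 °C
T_f = 35.2 + 125.6 = 160.8 °C

T_f = 161 °C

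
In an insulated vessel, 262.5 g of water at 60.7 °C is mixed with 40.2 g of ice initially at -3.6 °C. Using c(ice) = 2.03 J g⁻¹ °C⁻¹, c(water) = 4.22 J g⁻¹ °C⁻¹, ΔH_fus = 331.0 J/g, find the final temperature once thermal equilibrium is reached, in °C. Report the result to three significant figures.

Heat to bring ice to 0 °C and melt it: q₁ = 40.2×2.03×3.6 + 40.2×331.0 = 13600 J
Heat the water can supply cooling to 0 °C: 262.5×4.22×60.7 = 67240.4 J > q₁, so all ice melts.
Energy balance: 262.5×4.22×(60.7 − T) = 13600 + 40.2×4.22×(T − 0)
1107.75(60.7 − T) = 13600 + 169.644 T
67240.4 − 13600 = 1277.394 T
T = 53640.4 / 1277.394 = 41.99 °C

T_f = 42.0 °C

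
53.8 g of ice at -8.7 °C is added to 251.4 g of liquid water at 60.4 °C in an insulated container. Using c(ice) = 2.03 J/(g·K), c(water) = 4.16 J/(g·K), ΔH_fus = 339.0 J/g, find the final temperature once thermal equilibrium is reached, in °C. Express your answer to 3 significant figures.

T_f = 34.6 °C

Heat to bring ice to 0 °C and melt it: q₁ = 53.8×2.03×8.7 + 53.8×339.0 = 19188 J
Heat the water can supply cooling to 0 °C: 251.4×4.16×60.4 = 63167.8 J > q₁, so all ice melts.
Energy balance: 251.4×4.16×(60.4 − T) = 19188 + 53.8×4.16×(T − 0)
1045.824(60.4 − T) = 19188 + 223.808 T
63167.8 − 19188 = 1269.632 T
T = 43979.8 / 1269.632 = 34.64 °C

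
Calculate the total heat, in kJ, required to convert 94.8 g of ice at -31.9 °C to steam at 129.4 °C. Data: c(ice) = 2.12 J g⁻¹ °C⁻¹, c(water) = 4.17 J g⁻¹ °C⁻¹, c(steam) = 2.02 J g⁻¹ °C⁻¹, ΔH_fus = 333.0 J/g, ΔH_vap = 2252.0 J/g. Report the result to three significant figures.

q = 297 kJ

q1 (heat ice -31.9→0.0 °C): 94.8 × 2.12 × 31.9 = 6411 J
q2 (melt at 0 °C): 94.8 × 333.0 = 31568 J
q3 (heat water 0.0→100.0 °C): 94.8 × 4.17 × 100.0 = 39532 J
q4 (vaporize at 100 °C): 94.8 × 2252.0 = 213490 J
q5 (heat steam 100.0→129.4 °C): 94.8 × 2.02 × 29.4 = 5630 J
Total: 6411 + 31568 + 39532 + 213490 + 5630 = 296631 J = 297 kJ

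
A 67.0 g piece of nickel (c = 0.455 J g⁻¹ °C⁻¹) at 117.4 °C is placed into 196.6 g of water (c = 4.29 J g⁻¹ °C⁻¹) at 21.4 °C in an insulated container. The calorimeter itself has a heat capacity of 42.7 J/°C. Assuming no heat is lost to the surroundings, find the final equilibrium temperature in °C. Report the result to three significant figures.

T_f = 24.6 °C

Heat lost by nickel = heat gained by water + calorimeter.
(67.0)(0.455)(117.4 − T) = [(196.6)(4.29) + 42.7](T − 21.4)
30.485 (117.4 − T) = 886.114 (T − 21.4)
3578.9 − 30.485 T = 886.114 T − 18963
22541.9 = 916.599 T
T = 24.59 °C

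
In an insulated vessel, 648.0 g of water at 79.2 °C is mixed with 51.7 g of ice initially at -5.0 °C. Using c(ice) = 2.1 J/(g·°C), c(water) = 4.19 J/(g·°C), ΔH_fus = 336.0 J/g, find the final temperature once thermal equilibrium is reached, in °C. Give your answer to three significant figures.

Heat to bring ice to 0 °C and melt it: q₁ = 51.7×2.1×5.0 + 51.7×336.0 = 17914 J
Heat the water can supply cooling to 0 °C: 648.0×4.19×79.2 = 215038 J > q₁, so all ice melts.
Energy balance: 648.0×4.19×(79.2 − T) = 17914 + 51.7×4.19×(T − 0)
2715.12(79.2 − T) = 17914 + 216.623 T
215038 − 17914 = 2931.743 T
T = 197124 / 2931.743 = 67.24 °C

T_f = 67.2 °C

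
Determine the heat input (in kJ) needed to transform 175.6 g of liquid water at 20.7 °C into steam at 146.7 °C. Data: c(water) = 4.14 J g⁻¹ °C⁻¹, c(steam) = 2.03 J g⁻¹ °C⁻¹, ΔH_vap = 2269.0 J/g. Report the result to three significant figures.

q = 473 kJ

q1 (heat water 20.7→100.0 °C): 175.6 × 4.14 × 79.3 = 57650 J
q2 (vaporize at 100 °C): 175.6 × 2269.0 = 398436 J
q3 (heat steam 100.0→146.7 °C): 175.6 × 2.03 × 46.7 = 16647 J
Total: 57650 + 398436 + 16647 = 472733 J = 473 kJ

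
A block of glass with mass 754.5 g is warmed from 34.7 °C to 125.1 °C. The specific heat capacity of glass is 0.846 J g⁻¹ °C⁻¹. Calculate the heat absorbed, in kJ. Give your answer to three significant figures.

q = 57.7 kJ

q = m c ΔT = 754.5 × 0.846 × (125.1 − 34.7)
q = 754.5 × 0.846 × 90.4 = 57700 J = 57.7 kJ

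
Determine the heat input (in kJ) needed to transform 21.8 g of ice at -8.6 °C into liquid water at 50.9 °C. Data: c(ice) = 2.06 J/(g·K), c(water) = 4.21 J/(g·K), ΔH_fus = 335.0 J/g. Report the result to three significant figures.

q1 (heat ice -8.6→0.0 °C): 21.8 × 2.06 × 8.6 = 386 J
q2 (melt at 0 °C): 21.8 × 335.0 = 7303 J
q3 (heat water 0.0→50.9 °C): 21.8 × 4.21 × 50.9 = 4672 J
Total: 386 + 7303 + 4672 = 12361 J = 12.4 kJ

q = 12.4 kJ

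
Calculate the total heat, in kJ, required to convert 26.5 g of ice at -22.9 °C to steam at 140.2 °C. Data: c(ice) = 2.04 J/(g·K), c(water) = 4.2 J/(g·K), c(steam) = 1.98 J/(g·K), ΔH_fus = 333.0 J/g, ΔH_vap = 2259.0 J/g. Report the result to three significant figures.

q1 (heat ice -22.9→0.0 °C): 26.5 × 2.04 × 22.9 = 1238 J
q2 (melt at 0 °C): 26.5 × 333.0 = 8825 J
q3 (heat water 0.0→100.0 °C): 26.5 × 4.2 × 100.0 = 11130 J
q4 (vaporize at 100 °C): 26.5 × 2259.0 = 59864 J
q5 (heat steam 100.0→140.2 °C): 26.5 × 1.98 × 40.2 = 2109 J
Total: 1238 + 8825 + 11130 + 59864 + 2109 = 83166 J = 83.2 kJ

q = 83.2 kJ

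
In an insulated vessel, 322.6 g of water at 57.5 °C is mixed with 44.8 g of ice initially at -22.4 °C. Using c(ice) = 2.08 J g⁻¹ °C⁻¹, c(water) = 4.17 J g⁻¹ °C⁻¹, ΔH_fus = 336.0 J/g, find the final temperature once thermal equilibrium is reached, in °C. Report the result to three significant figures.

T_f = 39.3 °C

Heat to bring ice to 0 °C and melt it: q₁ = 44.8×2.08×22.4 + 44.8×336.0 = 17140 J
Heat the water can supply cooling to 0 °C: 322.6×4.17×57.5 = 77351.4 J > q₁, so all ice melts.
Energy balance: 322.6×4.17×(57.5 − T) = 17140 + 44.8×4.17×(T − 0)
1345.242(57.5 − T) = 17140 + 186.816 T
77351.4 − 17140 = 1532.058 T
T = 60211.4 / 1532.058 = 39.30 °C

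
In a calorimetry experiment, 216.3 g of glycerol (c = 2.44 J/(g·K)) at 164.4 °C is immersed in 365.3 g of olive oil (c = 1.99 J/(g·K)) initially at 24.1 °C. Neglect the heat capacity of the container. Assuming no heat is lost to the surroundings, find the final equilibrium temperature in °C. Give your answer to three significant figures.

T_f = 83.1 °C

Heat lost by glycerol = heat gained by olive oil.
(216.3)(2.44)(164.4 − T) = (365.3)(1.99)(T − 24.1)
527.772 (164.4 − T) = 726.947 (T − 24.1)
86766 − 527.772 T = 726.947 T − 17519
104285 = 1254.719 T
T = 83.11 °C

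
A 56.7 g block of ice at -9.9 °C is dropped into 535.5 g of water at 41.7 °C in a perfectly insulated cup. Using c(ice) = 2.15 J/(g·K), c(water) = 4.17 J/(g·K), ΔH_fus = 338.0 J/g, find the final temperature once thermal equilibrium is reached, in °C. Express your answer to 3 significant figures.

T_f = 29.5 °C

Heat to bring ice to 0 °C and melt it: q₁ = 56.7×2.15×9.9 + 56.7×338.0 = 20371 J
Heat the water can supply cooling to 0 °C: 535.5×4.17×41.7 = 93117.6 J > q₁, so all ice melts.
Energy balance: 535.5×4.17×(41.7 − T) = 20371 + 56.7×4.17×(T − 0)
2233.035(41.7 − T) = 20371 + 236.439 T
93117.6 − 20371 = 2469.474 T
T = 72746.6 / 2469.474 = 29.46 °C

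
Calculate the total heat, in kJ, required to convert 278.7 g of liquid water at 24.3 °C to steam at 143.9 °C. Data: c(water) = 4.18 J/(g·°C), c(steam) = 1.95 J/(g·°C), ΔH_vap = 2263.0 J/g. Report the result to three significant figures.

q = 743 kJ

q1 (heat water 24.3→100.0 °C): 278.7 × 4.18 × 75.7 = 88188 J
q2 (vaporize at 100 °C): 278.7 × 2263.0 = 630698 J
q3 (heat steam 100.0→143.9 °C): 278.7 × 1.95 × 43.9 = 23858 J
Total: 88188 + 630698 + 23858 = 742744 J = 743 kJ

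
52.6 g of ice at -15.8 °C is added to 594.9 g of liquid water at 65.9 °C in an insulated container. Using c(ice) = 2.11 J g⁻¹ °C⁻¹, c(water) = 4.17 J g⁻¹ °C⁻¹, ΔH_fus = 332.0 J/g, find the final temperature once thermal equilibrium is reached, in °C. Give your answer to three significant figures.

T_f = 53.4 °C

Heat to bring ice to 0 °C and melt it: q₁ = 52.6×2.11×15.8 + 52.6×332.0 = 19217 J
Heat the water can supply cooling to 0 °C: 594.9×4.17×65.9 = 163480 J > q₁, so all ice melts.
Energy balance: 594.9×4.17×(65.9 − T) = 19217 + 52.6×4.17×(T − 0)
2480.733(65.9 − T) = 19217 + 219.342 T
163480 − 19217 = 2700.075 T
T = 144263 / 2700.075 = 53.43 °C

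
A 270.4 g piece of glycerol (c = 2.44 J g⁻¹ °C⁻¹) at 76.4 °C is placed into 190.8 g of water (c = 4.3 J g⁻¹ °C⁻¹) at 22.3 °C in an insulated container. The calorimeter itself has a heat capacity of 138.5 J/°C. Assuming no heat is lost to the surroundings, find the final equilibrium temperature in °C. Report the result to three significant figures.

T_f = 44.4 °C

Heat lost by glycerol = heat gained by water + calorimeter.
(270.4)(2.44)(76.4 − T) = [(190.8)(4.3) + 138.5](T − 22.3)
659.776 (76.4 − T) = 958.94 (T − 22.3)
50407 − 659.776 T = 958.94 T − 21384
71791 = 1618.716 T
T = 44.35 °C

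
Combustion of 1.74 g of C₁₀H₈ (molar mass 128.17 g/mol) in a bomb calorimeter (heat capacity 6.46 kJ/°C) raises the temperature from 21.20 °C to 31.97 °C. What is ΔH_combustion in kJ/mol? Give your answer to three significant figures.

ΔT = 31.97 − 21.20 = 10.77 °C
q_cal = C_cal × ΔT = 6.46 × 10.77 = 69.5742 kJ
n = 1.74 / 128.17 = 0.01358 mol
q_rxn = −q_cal = -69.5742 kJ
ΔH = -69.5742 / 0.01358 = -5123 kJ/mol

ΔH = -5120 kJ/mol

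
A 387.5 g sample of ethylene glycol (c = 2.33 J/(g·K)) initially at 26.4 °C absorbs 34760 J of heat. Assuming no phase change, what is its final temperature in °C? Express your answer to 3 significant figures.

ΔT = q / (m c) = 34760 / (387.5 × 2.33) = 38.50 °C
T_f = 26.4 + 38.50 = 64.90 °C

T_f = 64.9 °C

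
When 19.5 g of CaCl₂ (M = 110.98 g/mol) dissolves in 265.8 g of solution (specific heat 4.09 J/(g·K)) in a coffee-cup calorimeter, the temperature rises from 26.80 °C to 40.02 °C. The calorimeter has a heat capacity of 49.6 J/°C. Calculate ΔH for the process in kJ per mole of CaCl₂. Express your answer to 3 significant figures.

ΔH = -85.5 kJ/mol

|ΔT| = |40.02 − 26.80| = 13.22 °C
|q_surr| = (265.8 × 4.09 + 49.6) × 13.22 = 1136.722 × 13.22 = 15030 J
n(CaCl₂) = 19.5 / 110.98 = 0.1757 mol
Temperature rose, so q_rxn = −|q_surr| = -15.03 kJ
ΔH = q_rxn / n = -85.54 kJ/mol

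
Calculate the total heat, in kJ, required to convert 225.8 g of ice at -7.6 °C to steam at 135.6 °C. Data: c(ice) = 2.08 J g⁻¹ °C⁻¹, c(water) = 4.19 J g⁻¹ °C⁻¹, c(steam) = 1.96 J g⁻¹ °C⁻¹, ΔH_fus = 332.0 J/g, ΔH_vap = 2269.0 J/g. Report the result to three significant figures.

q = 701 kJ

q1 (heat ice -7.6→0.0 °C): 225.8 × 2.08 × 7.6 = 3569 J
q2 (melt at 0 °C): 225.8 × 332.0 = 74966 J
q3 (heat water 0.0→100.0 °C): 225.8 × 4.19 × 100.0 = 94610 J
q4 (vaporize at 100 °C): 225.8 × 2269.0 = 512340 J
q5 (heat steam 100.0→135.6 °C): 225.8 × 1.96 × 35.6 = 15755 J
Total: 3569 + 74966 + 94610 + 512340 + 15755 = 701240 J = 701 kJ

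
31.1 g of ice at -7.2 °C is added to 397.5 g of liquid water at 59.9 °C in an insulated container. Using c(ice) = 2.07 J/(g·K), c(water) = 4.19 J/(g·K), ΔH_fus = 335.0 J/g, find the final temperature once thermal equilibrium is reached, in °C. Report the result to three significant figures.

Heat to bring ice to 0 °C and melt it: q₁ = 31.1×2.07×7.2 + 31.1×335.0 = 10882 J
Heat the water can supply cooling to 0 °C: 397.5×4.19×59.9 = 99764.9 J > q₁, so all ice melts.
Energy balance: 397.5×4.19×(59.9 − T) = 10882 + 31.1×4.19×(T − 0)
1665.525(59.9 − T) = 10882 + 130.309 T
99764.9 − 10882 = 1795.834 T
T = 88882.9 / 1795.834 = 49.49 °C

T_f = 49.5 °C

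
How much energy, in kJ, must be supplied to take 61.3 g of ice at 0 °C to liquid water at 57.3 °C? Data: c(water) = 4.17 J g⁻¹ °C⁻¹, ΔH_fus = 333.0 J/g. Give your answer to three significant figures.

q = 35.1 kJ

q1 (melt at 0 °C): 61.3 × 333.0 = 20413 J
q2 (heat water 0.0→57.3 °C): 61.3 × 4.17 × 57.3 = 14647 J
Total: 20413 + 14647 = 35060 J = 35.1 kJ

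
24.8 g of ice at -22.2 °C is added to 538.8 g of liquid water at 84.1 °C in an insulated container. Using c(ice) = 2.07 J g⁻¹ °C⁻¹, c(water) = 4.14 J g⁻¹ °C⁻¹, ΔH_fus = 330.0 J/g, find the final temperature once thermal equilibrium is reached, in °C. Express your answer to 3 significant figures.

Heat to bring ice to 0 °C and melt it: q₁ = 24.8×2.07×22.2 + 24.8×330.0 = 9323.7 J
Heat the water can supply cooling to 0 °C: 538.8×4.14×84.1 = 187596 J > q₁, so all ice melts.
Energy balance: 538.8×4.14×(84.1 − T) = 9323.7 + 24.8×4.14×(T − 0)
2230.632(84.1 − T) = 9323.7 + 102.672 T
187596 − 9323.7 = 2333.304 T
T = 178272.3 / 2333.304 = 76.40 °C

T_f = 76.4 °C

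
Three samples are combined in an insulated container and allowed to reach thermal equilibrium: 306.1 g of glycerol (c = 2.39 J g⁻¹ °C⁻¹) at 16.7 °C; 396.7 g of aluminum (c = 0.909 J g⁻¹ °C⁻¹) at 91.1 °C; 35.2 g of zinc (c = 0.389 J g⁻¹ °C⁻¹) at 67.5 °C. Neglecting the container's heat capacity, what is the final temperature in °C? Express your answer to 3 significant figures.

T_f = 41.6 °C

Σ mᵢcᵢ(T − Tᵢ) = 0  ⇒  T = Σ mᵢcᵢTᵢ / Σ mᵢcᵢ
Σ mᵢcᵢ = 306.1×2.39 + 396.7×0.909 + 35.2×0.389 = 1105.8721
Σ mᵢcᵢTᵢ = 731.579×16.7 + 360.6003×91.1 + 13.6928×67.5 = 45992
T = 45992 / 1105.8721 = 41.59 °C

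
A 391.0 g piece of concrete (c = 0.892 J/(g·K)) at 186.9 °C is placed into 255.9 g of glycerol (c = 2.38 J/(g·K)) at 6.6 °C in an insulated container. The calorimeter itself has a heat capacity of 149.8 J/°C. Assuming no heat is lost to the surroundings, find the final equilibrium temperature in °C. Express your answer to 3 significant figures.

T_f = 63.4 °C

Heat lost by concrete = heat gained by glycerol + calorimeter.
(391.0)(0.892)(186.9 − T) = [(255.9)(2.38) + 149.8](T − 6.6)
348.772 (186.9 − T) = 758.842 (T − 6.6)
65185 − 348.772 T = 758.842 T − 5008.4
70193.4 = 1107.614 T
T = 63.37 °C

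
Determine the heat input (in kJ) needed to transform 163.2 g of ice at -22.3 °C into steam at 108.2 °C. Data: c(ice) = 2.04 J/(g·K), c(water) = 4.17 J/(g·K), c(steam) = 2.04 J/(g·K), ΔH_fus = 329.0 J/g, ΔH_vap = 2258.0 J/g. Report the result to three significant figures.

q = 500 kJ

q1 (heat ice -22.3→0.0 °C): 163.2 × 2.04 × 22.3 = 7424 J
q2 (melt at 0 °C): 163.2 × 329.0 = 53693 J
q3 (heat water 0.0→100.0 °C): 163.2 × 4.17 × 100.0 = 68054 J
q4 (vaporize at 100 °C): 163.2 × 2258.0 = 368506 J
q5 (heat steam 100.0→108.2 °C): 163.2 × 2.04 × 8.2 = 2730 J
Total: 7424 + 53693 + 68054 + 368506 + 2730 = 500407 J = 500 kJ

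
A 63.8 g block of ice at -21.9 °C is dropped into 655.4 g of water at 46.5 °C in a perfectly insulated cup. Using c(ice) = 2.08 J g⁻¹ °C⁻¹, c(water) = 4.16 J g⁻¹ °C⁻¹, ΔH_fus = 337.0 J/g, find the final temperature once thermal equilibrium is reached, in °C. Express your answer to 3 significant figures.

Heat to bring ice to 0 °C and melt it: q₁ = 63.8×2.08×21.9 + 63.8×337.0 = 24407 J
Heat the water can supply cooling to 0 °C: 655.4×4.16×46.5 = 126781 J > q₁, so all ice melts.
Energy balance: 655.4×4.16×(46.5 − T) = 24407 + 63.8×4.16×(T − 0)
2726.464(46.5 − T) = 24407 + 265.408 T
126781 − 24407 = 2991.872 T
T = 102374 / 2991.872 = 34.22 °C

T_f = 34.2 °C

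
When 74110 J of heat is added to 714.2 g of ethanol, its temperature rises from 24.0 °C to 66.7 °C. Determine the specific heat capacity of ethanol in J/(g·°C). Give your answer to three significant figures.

c = 2.43 J/(g·°C)

c = q / (m ΔT) = 74110 / (714.2 × 42.7)
c = 74110 / 30496.34 = 2.43 J/(g·°C)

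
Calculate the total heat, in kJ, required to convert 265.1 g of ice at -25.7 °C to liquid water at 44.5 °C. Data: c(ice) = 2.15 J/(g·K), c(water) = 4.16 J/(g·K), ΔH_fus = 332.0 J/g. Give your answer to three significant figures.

q1 (heat ice -25.7→0.0 °C): 265.1 × 2.15 × 25.7 = 14648 J
q2 (melt at 0 °C): 265.1 × 332.0 = 88013 J
q3 (heat water 0.0→44.5 °C): 265.1 × 4.16 × 44.5 = 49075 J
Total: 14648 + 88013 + 49075 = 151736 J = 152 kJ

q = 152 kJ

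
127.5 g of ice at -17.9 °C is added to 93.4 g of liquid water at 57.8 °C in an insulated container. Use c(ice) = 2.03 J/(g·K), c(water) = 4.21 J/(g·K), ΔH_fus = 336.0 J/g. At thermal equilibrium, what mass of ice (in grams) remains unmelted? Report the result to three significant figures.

m_ice remaining = 73.6 g

Heat to warm all ice to 0 °C: 127.5×2.03×17.9 = 4632.97 J
Heat released by water cooling to 0 °C: 93.4×4.21×57.8 = 22727.8 J
22727.8 J < 4632.97 + 127.5×336.0 = 47472.97 J, so not all ice melts; final T = 0 °C.
Heat left for melting: 22727.8 − 4632.97 = 18094.83 J
Mass melted = 18094.83 / 336.0 = 53.854 g
Ice remaining = 127.5 − 53.854 = 73.646 g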